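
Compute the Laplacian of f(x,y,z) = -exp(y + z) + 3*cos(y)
-2*exp(y + z) - 3*cos(y)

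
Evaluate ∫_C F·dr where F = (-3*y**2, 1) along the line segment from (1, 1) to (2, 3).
-11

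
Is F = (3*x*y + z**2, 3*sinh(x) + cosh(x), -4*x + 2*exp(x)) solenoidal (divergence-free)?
No, ∇·F = 3*y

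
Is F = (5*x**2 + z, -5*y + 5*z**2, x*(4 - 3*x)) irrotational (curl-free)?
No, ∇×F = (-10*z, 6*x - 3, 0)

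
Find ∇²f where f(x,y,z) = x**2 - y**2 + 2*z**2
4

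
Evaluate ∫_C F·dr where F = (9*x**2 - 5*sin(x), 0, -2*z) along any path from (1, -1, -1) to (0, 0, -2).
-5*cos(1) - 1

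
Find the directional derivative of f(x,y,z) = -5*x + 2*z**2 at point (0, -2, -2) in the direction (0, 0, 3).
-8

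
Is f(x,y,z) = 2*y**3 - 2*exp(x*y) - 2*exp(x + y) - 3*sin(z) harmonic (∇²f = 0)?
No, ∇²f = -2*x**2*exp(x*y) - 2*y**2*exp(x*y) + 12*y - 4*exp(x + y) + 3*sin(z)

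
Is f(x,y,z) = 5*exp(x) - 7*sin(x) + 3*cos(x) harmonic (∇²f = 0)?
No, ∇²f = 5*exp(x) + 7*sin(x) - 3*cos(x)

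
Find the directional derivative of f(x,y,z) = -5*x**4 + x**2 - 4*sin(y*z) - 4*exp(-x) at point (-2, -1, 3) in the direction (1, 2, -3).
2*sqrt(14)*(exp(2) - 9*cos(3) + 39)/7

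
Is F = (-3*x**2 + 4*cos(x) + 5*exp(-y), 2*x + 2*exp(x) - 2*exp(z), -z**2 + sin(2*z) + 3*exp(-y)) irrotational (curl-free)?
No, ∇×F = (2*exp(z) - 3*exp(-y), 0, 2*exp(x) + 2 + 5*exp(-y))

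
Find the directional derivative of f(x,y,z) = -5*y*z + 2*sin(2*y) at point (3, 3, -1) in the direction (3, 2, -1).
sqrt(14)*(8*cos(6) + 25)/14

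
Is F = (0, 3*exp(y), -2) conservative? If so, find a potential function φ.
Yes, F is conservative. φ = -2*z + 3*exp(y)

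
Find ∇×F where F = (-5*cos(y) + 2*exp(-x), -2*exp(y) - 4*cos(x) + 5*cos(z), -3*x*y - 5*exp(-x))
(-3*x + 5*sin(z), 3*y - 5*exp(-x), 4*sin(x) - 5*sin(y))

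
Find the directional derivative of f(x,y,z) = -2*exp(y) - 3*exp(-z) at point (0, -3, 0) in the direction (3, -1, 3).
sqrt(19)*(2 + 9*exp(3))*exp(-3)/19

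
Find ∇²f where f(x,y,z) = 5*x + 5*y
0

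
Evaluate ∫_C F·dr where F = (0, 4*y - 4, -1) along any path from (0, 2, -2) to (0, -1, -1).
5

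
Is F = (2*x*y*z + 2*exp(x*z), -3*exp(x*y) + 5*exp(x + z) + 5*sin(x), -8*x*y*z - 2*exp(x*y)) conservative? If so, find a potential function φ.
No, ∇×F = (-8*x*z - 2*x*exp(x*y) - 5*exp(x + z), 2*x*y + 2*x*exp(x*z) + 8*y*z + 2*y*exp(x*y), -2*x*z - 3*y*exp(x*y) + 5*exp(x + z) + 5*cos(x)) ≠ 0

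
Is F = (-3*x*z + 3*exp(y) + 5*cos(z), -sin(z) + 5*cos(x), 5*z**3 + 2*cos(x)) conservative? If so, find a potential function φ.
No, ∇×F = (cos(z), -3*x + 2*sin(x) - 5*sin(z), -3*exp(y) - 5*sin(x)) ≠ 0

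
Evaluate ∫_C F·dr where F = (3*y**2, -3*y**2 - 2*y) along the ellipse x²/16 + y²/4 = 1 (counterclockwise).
0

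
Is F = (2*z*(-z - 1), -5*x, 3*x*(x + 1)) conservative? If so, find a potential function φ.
No, ∇×F = (0, -6*x - 4*z - 5, -5) ≠ 0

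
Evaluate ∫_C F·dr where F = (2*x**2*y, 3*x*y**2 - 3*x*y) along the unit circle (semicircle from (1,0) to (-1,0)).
-2 + pi/8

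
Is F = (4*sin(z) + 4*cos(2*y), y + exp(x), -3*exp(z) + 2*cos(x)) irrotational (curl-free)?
No, ∇×F = (0, 2*sin(x) + 4*cos(z), exp(x) + 8*sin(2*y))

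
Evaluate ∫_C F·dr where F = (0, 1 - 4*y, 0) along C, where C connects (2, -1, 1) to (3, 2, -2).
-3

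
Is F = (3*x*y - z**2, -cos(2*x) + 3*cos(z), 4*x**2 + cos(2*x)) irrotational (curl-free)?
No, ∇×F = (3*sin(z), -8*x - 2*z + 2*sin(2*x), -3*x + 2*sin(2*x))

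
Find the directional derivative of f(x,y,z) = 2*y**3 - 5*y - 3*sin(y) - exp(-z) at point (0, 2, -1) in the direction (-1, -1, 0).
sqrt(2)*(-19 + 3*cos(2))/2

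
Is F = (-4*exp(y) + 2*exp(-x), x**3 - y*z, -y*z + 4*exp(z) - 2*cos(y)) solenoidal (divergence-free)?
No, ∇·F = -y - z + 4*exp(z) - 2*exp(-x)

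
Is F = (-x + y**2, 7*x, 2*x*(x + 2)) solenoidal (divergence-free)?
No, ∇·F = -1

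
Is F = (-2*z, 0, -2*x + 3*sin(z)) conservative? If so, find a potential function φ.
Yes, F is conservative. φ = -2*x*z - 3*cos(z)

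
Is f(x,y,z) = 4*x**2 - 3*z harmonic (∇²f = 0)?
No, ∇²f = 8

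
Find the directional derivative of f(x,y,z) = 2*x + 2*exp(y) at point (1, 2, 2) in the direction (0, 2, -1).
4*sqrt(5)*exp(2)/5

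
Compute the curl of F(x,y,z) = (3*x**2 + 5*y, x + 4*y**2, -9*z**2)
(0, 0, -4)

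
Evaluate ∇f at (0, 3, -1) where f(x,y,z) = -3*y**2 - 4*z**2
(0, -18, 8)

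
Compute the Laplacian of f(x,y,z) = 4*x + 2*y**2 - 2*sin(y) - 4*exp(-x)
2*sin(y) + 4 - 4*exp(-x)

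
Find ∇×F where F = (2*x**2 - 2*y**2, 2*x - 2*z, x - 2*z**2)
(2, -1, 4*y + 2)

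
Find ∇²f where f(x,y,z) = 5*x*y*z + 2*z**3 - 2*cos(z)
12*z + 2*cos(z)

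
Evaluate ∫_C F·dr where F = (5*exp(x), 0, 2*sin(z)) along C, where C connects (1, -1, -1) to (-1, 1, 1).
-10*sinh(1)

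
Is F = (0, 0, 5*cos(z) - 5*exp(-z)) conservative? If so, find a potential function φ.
Yes, F is conservative. φ = 5*sin(z) + 5*exp(-z)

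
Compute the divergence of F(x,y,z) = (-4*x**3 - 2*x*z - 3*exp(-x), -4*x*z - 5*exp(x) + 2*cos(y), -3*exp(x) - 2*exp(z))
(-2*(6*x**2 + z + exp(z) + sin(y))*exp(x) + 3)*exp(-x)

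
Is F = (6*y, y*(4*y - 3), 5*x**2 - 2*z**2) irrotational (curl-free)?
No, ∇×F = (0, -10*x, -6)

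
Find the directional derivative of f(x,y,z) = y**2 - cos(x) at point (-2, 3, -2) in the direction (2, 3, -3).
sqrt(22)*(9 - sin(2))/11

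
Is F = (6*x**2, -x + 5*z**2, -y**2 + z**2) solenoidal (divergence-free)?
No, ∇·F = 12*x + 2*z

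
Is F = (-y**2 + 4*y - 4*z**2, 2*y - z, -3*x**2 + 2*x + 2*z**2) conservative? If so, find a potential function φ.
No, ∇×F = (1, 6*x - 8*z - 2, 2*y - 4) ≠ 0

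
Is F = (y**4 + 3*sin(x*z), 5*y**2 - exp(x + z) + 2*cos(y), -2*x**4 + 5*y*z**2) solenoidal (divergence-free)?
No, ∇·F = 10*y*z + 10*y + 3*z*cos(x*z) - 2*sin(y)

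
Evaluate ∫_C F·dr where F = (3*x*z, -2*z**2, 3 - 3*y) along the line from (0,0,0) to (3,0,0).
0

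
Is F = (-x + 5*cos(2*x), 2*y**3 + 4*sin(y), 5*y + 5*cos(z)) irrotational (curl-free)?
No, ∇×F = (5, 0, 0)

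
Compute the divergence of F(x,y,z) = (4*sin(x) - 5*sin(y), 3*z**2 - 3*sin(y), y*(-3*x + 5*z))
5*y + 4*cos(x) - 3*cos(y)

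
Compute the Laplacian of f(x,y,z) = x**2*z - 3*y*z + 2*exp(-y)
2*z + 2*exp(-y)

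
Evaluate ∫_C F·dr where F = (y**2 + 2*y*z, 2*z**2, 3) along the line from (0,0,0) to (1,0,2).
6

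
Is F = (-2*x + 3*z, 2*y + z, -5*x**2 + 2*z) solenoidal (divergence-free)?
No, ∇·F = 2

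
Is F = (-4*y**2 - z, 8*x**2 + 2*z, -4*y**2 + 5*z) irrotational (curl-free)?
No, ∇×F = (-8*y - 2, -1, 16*x + 8*y)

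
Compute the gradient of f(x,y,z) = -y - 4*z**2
(0, -1, -8*z)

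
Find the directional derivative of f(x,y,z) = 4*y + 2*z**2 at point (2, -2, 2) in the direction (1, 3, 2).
2*sqrt(14)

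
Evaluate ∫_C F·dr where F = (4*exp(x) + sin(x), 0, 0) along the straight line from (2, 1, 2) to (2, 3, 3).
0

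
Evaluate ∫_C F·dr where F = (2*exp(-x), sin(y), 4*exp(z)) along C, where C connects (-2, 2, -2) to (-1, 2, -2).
2*E*(-1 + E)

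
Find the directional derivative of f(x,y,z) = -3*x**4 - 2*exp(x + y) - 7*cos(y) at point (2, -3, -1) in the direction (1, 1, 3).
-sqrt(11)*(7*E*sin(3) + 4 + 96*E)*exp(-1)/11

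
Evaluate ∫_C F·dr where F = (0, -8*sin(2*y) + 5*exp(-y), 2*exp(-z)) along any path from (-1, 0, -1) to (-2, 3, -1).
-5*exp(-3) + 1 + 4*cos(6)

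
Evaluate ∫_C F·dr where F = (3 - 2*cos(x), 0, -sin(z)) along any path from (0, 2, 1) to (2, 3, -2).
-2*sin(2) - cos(1) + cos(2) + 6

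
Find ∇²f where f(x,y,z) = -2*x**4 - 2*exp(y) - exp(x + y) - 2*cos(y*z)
-24*x**2 + 2*y**2*cos(y*z) + 2*z**2*cos(y*z) - 2*exp(y) - 2*exp(x + y)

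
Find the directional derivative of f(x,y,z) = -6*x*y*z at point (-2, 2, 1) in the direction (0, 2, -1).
0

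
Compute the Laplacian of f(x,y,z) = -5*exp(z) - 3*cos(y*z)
3*y**2*cos(y*z) + 3*z**2*cos(y*z) - 5*exp(z)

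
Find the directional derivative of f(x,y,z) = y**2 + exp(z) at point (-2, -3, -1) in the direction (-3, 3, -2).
sqrt(22)*(-9*E - 1)*exp(-1)/11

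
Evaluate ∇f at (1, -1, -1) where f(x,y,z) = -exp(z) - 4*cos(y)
(0, -4*sin(1), -exp(-1))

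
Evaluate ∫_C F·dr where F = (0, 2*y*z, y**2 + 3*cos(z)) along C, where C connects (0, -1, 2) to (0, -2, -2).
-10 - 6*sin(2)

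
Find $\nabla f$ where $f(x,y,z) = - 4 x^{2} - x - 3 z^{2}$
(-8*x - 1, 0, -6*z)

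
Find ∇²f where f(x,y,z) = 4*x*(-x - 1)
-8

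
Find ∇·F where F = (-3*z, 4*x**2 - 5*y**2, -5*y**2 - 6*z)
-10*y - 6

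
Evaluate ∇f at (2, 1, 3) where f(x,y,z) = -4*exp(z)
(0, 0, -4*exp(3))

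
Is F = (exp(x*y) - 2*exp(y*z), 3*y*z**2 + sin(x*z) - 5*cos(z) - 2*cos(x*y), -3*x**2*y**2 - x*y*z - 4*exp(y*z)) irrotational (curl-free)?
No, ∇×F = (-6*x**2*y - x*z - x*cos(x*z) - 6*y*z - 4*z*exp(y*z) - 5*sin(z), y*(6*x*y + z - 2*exp(y*z)), -x*exp(x*y) + 2*y*sin(x*y) + 2*z*exp(y*z) + z*cos(x*z))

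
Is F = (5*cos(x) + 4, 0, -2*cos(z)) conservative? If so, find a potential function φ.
Yes, F is conservative. φ = 4*x + 5*sin(x) - 2*sin(z)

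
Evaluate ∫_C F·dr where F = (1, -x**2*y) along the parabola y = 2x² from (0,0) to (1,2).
-1/3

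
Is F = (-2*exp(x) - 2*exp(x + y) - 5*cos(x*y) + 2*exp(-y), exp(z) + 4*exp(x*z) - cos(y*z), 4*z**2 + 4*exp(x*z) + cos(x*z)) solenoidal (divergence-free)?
No, ∇·F = 4*x*exp(x*z) - x*sin(x*z) + 5*y*sin(x*y) + z*sin(y*z) + 8*z - 2*exp(x) - 2*exp(x + y)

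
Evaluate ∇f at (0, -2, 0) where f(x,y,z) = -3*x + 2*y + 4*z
(-3, 2, 4)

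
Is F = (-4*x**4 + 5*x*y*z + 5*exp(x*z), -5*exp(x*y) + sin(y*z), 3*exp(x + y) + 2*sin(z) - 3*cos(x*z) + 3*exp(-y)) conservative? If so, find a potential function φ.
No, ∇×F = (-y*cos(y*z) + 3*exp(x + y) - 3*exp(-y), 5*x*y + 5*x*exp(x*z) - 3*z*sin(x*z) - 3*exp(x + y), -5*x*z - 5*y*exp(x*y)) ≠ 0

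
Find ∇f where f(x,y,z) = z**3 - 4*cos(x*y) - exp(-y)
(4*y*sin(x*y), 4*x*sin(x*y) + exp(-y), 3*z**2)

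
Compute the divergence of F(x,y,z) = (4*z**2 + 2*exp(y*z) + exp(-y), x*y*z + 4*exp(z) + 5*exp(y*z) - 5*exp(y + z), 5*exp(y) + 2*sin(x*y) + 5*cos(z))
x*z + 5*z*exp(y*z) - 5*exp(y + z) - 5*sin(z)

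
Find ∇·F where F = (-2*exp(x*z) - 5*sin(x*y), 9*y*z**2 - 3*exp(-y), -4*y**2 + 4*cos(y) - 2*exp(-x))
-5*y*cos(x*y) + 9*z**2 - 2*z*exp(x*z) + 3*exp(-y)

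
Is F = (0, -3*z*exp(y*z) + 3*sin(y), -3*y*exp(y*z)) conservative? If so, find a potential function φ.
Yes, F is conservative. φ = -3*exp(y*z) - 3*cos(y)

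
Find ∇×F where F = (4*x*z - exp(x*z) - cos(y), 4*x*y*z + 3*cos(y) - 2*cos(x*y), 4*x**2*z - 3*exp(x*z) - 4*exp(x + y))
(-4*x*y - 4*exp(x + y), -8*x*z - x*exp(x*z) + 4*x + 3*z*exp(x*z) + 4*exp(x + y), 4*y*z + 2*y*sin(x*y) - sin(y))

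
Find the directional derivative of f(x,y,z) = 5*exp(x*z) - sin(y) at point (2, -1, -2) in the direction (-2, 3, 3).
sqrt(22)*(-3*exp(4)*cos(1) + 50)*exp(-4)/22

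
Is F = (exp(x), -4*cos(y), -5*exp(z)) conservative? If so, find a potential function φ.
Yes, F is conservative. φ = exp(x) - 5*exp(z) - 4*sin(y)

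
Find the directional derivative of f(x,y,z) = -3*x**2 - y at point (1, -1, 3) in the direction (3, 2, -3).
-10*sqrt(22)/11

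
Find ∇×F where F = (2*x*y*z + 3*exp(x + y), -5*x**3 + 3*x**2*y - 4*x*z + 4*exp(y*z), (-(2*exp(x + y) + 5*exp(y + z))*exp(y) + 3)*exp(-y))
(4*x - 4*y*exp(y*z) - 2*exp(x + y) - 5*exp(y + z) - 3*exp(-y), 2*x*y + 2*exp(x + y), -15*x**2 + 6*x*y - 2*x*z - 4*z - 3*exp(x + y))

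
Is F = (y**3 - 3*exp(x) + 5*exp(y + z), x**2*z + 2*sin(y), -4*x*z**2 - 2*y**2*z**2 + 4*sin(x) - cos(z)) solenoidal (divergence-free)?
No, ∇·F = -8*x*z - 4*y**2*z - 3*exp(x) + sin(z) + 2*cos(y)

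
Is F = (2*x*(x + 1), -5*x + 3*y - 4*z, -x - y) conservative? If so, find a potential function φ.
No, ∇×F = (3, 1, -5) ≠ 0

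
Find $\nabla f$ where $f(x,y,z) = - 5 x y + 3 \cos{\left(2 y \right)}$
(-5*y, -5*x - 6*sin(2*y), 0)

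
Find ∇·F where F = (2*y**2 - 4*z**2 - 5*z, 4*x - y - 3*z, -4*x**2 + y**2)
-1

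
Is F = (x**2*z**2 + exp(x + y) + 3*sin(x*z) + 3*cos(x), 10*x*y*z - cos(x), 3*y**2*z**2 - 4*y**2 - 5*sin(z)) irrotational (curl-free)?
No, ∇×F = (2*y*(-5*x + 3*z**2 - 4), x*(2*x*z + 3*cos(x*z)), 10*y*z - exp(x + y) + sin(x))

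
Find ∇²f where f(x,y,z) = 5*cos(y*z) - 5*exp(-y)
-5*y**2*cos(y*z) - 5*z**2*cos(y*z) - 5*exp(-y)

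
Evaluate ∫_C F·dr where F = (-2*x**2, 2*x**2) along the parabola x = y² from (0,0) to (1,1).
-4/15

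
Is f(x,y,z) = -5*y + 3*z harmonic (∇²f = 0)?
Yes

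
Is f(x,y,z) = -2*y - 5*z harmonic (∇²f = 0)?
Yes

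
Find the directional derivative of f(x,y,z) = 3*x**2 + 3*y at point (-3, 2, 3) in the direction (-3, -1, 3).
51*sqrt(19)/19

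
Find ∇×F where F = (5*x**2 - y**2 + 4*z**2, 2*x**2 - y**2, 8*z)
(0, 8*z, 4*x + 2*y)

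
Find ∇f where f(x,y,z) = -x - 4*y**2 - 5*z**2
(-1, -8*y, -10*z)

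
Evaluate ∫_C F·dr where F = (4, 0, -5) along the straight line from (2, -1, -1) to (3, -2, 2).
-11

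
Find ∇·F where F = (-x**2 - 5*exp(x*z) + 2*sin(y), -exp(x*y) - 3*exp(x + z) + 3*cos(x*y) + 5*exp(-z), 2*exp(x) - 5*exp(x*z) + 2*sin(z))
-x*exp(x*y) - 5*x*exp(x*z) - 3*x*sin(x*y) - 2*x - 5*z*exp(x*z) + 2*cos(z)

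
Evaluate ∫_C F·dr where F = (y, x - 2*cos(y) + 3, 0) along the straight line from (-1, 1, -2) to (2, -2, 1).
-12 + 2*sin(1) + 2*sin(2)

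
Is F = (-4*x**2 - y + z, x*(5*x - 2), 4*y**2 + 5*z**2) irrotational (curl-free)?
No, ∇×F = (8*y, 1, 10*x - 1)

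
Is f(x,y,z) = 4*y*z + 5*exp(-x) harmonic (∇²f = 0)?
No, ∇²f = 5*exp(-x)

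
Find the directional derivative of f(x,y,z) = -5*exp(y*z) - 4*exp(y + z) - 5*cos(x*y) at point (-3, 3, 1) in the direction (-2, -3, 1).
sqrt(14)*(-15*sin(9) + 8*exp(4))/14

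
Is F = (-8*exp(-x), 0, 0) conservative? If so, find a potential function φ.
Yes, F is conservative. φ = 8*exp(-x)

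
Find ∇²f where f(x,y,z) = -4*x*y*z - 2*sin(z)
2*sin(z)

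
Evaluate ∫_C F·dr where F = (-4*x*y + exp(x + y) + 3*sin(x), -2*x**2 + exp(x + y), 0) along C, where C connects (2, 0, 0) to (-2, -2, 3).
-exp(2) + exp(-4) + 16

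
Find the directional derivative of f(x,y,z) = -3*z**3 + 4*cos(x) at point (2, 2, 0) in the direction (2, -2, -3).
-8*sqrt(17)*sin(2)/17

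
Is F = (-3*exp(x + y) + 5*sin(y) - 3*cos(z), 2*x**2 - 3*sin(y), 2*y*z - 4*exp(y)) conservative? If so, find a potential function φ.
No, ∇×F = (2*z - 4*exp(y), 3*sin(z), 4*x + 3*exp(x + y) - 5*cos(y)) ≠ 0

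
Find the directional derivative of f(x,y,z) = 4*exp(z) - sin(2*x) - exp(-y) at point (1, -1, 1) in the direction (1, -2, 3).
sqrt(14)*(-cos(2) + 5*E)/7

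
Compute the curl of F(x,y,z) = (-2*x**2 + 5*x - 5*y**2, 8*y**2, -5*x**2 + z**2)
(0, 10*x, 10*y)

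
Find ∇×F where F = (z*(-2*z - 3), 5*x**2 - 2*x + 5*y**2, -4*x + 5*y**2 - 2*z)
(10*y, 1 - 4*z, 10*x - 2)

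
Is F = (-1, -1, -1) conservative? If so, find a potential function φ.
Yes, F is conservative. φ = -x - y - z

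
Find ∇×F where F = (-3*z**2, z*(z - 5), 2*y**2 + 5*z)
(4*y - 2*z + 5, -6*z, 0)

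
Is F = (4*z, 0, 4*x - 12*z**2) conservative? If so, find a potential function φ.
Yes, F is conservative. φ = 4*z*(x - z**2)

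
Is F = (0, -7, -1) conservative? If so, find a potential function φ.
Yes, F is conservative. φ = -7*y - z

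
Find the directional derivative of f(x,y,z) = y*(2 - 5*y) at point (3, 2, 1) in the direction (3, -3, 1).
54*sqrt(19)/19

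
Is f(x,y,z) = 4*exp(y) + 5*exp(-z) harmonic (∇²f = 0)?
No, ∇²f = 4*exp(y) + 5*exp(-z)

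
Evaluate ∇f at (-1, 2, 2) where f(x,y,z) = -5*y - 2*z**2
(0, -5, -8)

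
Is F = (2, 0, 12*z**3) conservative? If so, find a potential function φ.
Yes, F is conservative. φ = 2*x + 3*z**4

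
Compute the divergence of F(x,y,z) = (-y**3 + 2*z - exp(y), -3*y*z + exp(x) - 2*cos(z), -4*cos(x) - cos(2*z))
-3*z + 2*sin(2*z)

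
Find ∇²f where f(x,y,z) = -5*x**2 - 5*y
-10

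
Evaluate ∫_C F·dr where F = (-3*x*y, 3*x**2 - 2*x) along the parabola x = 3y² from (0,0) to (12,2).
-944/5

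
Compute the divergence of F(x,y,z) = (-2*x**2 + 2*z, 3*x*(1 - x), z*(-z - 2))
-4*x - 2*z - 2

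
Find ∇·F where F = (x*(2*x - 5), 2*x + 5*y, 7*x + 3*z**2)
4*x + 6*z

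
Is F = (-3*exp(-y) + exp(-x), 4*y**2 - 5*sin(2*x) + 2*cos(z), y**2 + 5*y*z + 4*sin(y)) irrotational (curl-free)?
No, ∇×F = (2*y + 5*z + 2*sin(z) + 4*cos(y), 0, -10*cos(2*x) - 3*exp(-y))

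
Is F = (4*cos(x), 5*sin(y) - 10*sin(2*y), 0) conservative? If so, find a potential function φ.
Yes, F is conservative. φ = 4*sin(x) - 5*cos(y) + 5*cos(2*y)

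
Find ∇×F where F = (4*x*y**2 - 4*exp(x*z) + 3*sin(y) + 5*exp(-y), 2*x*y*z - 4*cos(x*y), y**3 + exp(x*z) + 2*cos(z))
(y*(-2*x + 3*y), (-4*x - z)*exp(x*z), -8*x*y + 2*y*z + 4*y*sin(x*y) - 3*cos(y) + 5*exp(-y))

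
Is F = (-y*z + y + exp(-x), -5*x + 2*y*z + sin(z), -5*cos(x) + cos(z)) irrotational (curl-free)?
No, ∇×F = (-2*y - cos(z), -y - 5*sin(x), z - 6)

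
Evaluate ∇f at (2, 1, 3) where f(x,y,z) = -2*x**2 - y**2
(-8, -2, 0)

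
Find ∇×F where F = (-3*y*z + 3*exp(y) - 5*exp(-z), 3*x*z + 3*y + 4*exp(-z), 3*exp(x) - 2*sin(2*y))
(-3*x - 4*cos(2*y) + 4*exp(-z), -3*y - 3*exp(x) + 5*exp(-z), 6*z - 3*exp(y))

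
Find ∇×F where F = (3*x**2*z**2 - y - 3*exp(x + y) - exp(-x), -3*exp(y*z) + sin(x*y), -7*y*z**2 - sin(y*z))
(3*y*exp(y*z) - 7*z**2 - z*cos(y*z), 6*x**2*z, y*cos(x*y) + 3*exp(x + y) + 1)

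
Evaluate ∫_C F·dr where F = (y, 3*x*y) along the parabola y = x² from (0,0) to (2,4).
616/15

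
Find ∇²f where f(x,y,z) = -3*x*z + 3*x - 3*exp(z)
-3*exp(z)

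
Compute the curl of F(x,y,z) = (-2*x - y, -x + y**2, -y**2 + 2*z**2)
(-2*y, 0, 0)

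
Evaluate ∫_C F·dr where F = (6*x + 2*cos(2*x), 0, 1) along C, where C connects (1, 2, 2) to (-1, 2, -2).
-4 - 2*sin(2)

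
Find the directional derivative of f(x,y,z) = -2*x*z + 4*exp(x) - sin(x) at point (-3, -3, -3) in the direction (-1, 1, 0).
sqrt(2)*((-6 + cos(3))*exp(3)/2 - 2)*exp(-3)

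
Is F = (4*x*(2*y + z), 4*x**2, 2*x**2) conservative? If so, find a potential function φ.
Yes, F is conservative. φ = 2*x**2*(2*y + z)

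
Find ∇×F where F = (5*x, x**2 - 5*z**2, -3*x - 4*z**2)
(10*z, 3, 2*x)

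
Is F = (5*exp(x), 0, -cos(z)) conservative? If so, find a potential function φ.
Yes, F is conservative. φ = 5*exp(x) - sin(z)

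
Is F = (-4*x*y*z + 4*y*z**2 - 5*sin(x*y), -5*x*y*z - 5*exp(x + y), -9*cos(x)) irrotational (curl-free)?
No, ∇×F = (5*x*y, -4*x*y + 8*y*z - 9*sin(x), 4*x*z + 5*x*cos(x*y) - 5*y*z - 4*z**2 - 5*exp(x + y))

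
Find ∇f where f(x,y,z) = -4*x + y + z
(-4, 1, 1)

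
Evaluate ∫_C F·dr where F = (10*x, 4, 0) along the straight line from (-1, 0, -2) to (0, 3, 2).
7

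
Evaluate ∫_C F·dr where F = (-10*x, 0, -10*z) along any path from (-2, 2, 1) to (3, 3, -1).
-25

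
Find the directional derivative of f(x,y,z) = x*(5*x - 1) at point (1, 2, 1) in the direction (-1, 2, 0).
-9*sqrt(5)/5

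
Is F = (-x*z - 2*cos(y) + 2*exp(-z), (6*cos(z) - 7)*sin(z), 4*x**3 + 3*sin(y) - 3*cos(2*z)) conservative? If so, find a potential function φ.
No, ∇×F = (3*cos(y) + 7*cos(z) - 6*cos(2*z), -12*x**2 - x - 2*exp(-z), -2*sin(y)) ≠ 0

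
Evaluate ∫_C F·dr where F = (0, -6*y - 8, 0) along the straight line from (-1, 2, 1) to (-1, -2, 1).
32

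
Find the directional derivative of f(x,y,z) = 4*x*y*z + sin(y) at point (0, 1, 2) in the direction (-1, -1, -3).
-sqrt(11)*(cos(1) + 8)/11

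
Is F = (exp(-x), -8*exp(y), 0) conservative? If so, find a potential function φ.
Yes, F is conservative. φ = -8*exp(y) - exp(-x)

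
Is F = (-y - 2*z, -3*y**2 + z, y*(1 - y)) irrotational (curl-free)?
No, ∇×F = (-2*y, -2, 1)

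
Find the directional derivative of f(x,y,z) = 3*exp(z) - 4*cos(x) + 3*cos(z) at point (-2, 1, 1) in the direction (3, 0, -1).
3*sqrt(10)*(-4*sin(2) - E + sin(1))/10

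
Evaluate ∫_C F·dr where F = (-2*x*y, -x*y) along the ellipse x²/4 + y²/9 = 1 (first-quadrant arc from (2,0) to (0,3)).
2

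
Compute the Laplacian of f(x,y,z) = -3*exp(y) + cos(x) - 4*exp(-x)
-3*exp(y) - cos(x) - 4*exp(-x)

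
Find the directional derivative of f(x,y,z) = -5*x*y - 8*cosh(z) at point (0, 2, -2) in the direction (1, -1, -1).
-2*sqrt(3)*(5 + 4*sinh(2))/3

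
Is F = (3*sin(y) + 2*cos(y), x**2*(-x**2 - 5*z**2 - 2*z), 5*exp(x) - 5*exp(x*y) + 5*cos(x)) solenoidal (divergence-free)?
Yes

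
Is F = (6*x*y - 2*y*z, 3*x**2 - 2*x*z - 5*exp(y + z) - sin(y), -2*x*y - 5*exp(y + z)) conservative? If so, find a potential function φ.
Yes, F is conservative. φ = 3*x**2*y - 2*x*y*z - 5*exp(y + z) + cos(y)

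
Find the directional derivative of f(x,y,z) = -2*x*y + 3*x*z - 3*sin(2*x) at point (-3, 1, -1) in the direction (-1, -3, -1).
2*sqrt(11)*(-2 + 3*cos(6))/11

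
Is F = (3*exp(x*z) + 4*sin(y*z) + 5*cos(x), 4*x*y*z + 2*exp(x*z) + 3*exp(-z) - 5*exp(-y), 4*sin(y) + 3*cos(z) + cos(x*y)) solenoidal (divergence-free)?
No, ∇·F = 4*x*z + 3*z*exp(x*z) - 5*sin(x) - 3*sin(z) + 5*exp(-y)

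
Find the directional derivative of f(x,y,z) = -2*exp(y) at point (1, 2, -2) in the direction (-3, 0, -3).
0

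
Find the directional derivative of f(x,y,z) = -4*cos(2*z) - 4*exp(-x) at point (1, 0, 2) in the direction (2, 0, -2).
sqrt(2)*(2 - 4*E*sin(4))*exp(-1)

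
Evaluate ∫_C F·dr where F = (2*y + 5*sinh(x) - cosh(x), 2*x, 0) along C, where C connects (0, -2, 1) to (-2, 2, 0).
-13 + sinh(2) + 5*cosh(2)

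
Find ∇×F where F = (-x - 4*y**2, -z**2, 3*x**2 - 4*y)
(2*z - 4, -6*x, 8*y)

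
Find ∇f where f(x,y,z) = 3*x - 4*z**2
(3, 0, -8*z)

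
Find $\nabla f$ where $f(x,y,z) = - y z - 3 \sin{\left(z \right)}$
(0, -z, -y - 3*cos(z))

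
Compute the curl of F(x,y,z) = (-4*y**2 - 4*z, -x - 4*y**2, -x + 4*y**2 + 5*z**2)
(8*y, -3, 8*y - 1)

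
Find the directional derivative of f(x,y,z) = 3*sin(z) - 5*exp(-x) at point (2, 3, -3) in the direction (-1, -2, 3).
sqrt(14)*(9*exp(2)*cos(3) - 5)*exp(-2)/14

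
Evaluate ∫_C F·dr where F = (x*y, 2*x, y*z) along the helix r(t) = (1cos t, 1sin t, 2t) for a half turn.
5*pi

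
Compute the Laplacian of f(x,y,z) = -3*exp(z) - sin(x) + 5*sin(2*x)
-3*exp(z) + sin(x) - 20*sin(2*x)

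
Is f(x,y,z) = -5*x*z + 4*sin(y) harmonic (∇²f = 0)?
No, ∇²f = -4*sin(y)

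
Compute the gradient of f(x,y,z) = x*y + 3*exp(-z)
(y, x, -3*exp(-z))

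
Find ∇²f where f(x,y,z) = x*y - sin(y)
sin(y)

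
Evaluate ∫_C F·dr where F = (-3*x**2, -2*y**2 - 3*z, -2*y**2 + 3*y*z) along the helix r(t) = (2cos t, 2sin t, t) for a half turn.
2*pi + 28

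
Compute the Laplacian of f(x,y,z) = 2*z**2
4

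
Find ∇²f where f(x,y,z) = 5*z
0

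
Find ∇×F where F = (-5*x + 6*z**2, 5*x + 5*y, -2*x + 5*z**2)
(0, 12*z + 2, 5)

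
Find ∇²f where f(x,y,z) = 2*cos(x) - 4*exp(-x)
-2*cos(x) - 4*exp(-x)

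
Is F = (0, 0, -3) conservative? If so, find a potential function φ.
Yes, F is conservative. φ = -3*z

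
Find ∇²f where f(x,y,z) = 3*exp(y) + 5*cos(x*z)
-5*x**2*cos(x*z) - 5*z**2*cos(x*z) + 3*exp(y)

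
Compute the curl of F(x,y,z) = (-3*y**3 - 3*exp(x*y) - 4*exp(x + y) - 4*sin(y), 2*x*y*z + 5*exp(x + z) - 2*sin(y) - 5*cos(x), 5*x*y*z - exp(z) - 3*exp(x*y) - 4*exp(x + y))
(-2*x*y + 5*x*z - 3*x*exp(x*y) - 4*exp(x + y) - 5*exp(x + z), -5*y*z + 3*y*exp(x*y) + 4*exp(x + y), 3*x*exp(x*y) + 9*y**2 + 2*y*z + 4*exp(x + y) + 5*exp(x + z) + 5*sin(x) + 4*cos(y))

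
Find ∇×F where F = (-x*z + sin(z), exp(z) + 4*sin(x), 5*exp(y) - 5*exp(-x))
(5*exp(y) - exp(z), -x + cos(z) - 5*exp(-x), 4*cos(x))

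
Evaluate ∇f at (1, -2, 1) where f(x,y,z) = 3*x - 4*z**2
(3, 0, -8)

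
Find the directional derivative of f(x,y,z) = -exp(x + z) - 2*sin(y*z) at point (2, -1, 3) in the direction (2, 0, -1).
-sqrt(5)*(2*cos(3) + exp(5))/5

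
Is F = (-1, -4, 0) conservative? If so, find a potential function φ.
Yes, F is conservative. φ = -x - 4*y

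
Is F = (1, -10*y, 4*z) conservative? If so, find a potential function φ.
Yes, F is conservative. φ = x - 5*y**2 + 2*z**2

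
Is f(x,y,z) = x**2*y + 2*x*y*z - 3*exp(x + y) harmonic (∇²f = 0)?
No, ∇²f = 2*y - 6*exp(x + y)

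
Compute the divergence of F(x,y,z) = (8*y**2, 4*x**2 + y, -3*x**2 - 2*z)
-1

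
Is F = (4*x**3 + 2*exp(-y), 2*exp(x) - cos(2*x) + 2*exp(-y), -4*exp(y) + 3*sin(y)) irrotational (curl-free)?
No, ∇×F = (-4*exp(y) + 3*cos(y), 0, 2*exp(x) + 2*sin(2*x) + 2*exp(-y))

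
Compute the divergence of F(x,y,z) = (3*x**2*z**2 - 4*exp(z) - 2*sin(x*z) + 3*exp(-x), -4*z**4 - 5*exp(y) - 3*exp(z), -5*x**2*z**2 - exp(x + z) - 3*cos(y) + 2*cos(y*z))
-10*x**2*z + 6*x*z**2 - 2*y*sin(y*z) - 2*z*cos(x*z) - 5*exp(y) - exp(x + z) - 3*exp(-x)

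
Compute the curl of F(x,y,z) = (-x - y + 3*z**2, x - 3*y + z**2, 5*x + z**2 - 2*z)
(-2*z, 6*z - 5, 2)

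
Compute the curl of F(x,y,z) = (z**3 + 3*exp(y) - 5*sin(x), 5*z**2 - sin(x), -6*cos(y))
(-10*z + 6*sin(y), 3*z**2, -3*exp(y) - cos(x))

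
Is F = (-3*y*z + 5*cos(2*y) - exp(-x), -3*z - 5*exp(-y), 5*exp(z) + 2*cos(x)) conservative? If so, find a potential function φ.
No, ∇×F = (3, -3*y + 2*sin(x), 3*z + 10*sin(2*y)) ≠ 0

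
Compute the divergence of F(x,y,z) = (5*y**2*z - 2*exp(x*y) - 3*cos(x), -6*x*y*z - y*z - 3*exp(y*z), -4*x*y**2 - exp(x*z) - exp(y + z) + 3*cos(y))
-6*x*z - x*exp(x*z) - 2*y*exp(x*y) - 3*z*exp(y*z) - z - exp(y + z) + 3*sin(x)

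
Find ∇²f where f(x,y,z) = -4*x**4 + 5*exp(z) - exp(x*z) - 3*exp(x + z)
-x**2*exp(x*z) - 48*x**2 - z**2*exp(x*z) + 5*exp(z) - 6*exp(x + z)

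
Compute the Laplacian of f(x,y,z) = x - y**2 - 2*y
-2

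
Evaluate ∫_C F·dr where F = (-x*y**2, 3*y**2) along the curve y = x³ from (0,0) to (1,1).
7/8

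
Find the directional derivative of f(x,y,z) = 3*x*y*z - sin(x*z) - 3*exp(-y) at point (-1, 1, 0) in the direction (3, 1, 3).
3*sqrt(19)*(1 - 2*E)*exp(-1)/19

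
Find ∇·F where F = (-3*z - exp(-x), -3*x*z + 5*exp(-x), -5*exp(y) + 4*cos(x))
exp(-x)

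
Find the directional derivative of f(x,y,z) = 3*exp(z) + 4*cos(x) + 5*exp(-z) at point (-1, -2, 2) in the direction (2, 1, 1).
sqrt(6)*(-5 + 8*exp(2)*sin(1) + 3*exp(4))*exp(-2)/6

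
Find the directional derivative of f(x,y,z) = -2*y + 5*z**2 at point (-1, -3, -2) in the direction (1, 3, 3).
-66*sqrt(19)/19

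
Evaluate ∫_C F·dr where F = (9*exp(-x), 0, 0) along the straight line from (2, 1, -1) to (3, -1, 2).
-(9 - 9*E)*exp(-3)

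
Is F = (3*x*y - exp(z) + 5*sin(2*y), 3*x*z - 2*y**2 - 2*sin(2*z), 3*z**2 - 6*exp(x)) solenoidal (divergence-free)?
No, ∇·F = -y + 6*z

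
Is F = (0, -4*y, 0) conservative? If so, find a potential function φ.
Yes, F is conservative. φ = -2*y**2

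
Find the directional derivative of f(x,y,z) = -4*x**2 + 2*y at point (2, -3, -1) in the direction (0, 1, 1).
sqrt(2)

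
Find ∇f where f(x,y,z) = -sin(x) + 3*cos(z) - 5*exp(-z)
(-cos(x), 0, -3*sin(z) + 5*exp(-z))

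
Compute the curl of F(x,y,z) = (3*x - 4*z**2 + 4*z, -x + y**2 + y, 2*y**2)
(4*y, 4 - 8*z, -1)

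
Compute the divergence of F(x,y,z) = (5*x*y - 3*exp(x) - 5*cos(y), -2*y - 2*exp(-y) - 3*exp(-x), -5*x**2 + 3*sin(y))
5*y - 3*exp(x) - 2 + 2*exp(-y)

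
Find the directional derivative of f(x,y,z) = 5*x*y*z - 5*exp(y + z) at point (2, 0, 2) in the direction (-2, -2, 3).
5*sqrt(17)*(-8 - exp(2))/17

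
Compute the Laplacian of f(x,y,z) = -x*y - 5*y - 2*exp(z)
-2*exp(z)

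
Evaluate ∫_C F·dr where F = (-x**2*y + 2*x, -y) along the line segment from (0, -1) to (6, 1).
0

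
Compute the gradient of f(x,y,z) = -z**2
(0, 0, -2*z)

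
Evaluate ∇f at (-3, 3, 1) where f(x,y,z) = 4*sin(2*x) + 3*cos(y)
(8*cos(6), -3*sin(3), 0)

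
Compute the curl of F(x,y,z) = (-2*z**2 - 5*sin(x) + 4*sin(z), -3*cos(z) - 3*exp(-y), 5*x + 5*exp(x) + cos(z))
(-3*sin(z), -4*z - 5*exp(x) + 4*cos(z) - 5, 0)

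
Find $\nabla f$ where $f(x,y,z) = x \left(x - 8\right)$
(2*x - 8, 0, 0)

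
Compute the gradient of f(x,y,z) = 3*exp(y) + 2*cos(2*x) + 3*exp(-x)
(-4*sin(2*x) - 3*exp(-x), 3*exp(y), 0)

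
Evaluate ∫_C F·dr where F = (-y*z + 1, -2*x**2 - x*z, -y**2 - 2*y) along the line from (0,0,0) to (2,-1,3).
32/3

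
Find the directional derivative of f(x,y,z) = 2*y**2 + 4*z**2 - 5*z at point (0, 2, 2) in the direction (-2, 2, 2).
19*sqrt(3)/3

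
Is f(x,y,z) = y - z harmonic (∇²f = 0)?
Yes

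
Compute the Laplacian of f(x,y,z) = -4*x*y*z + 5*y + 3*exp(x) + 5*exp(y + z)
3*exp(x) + 10*exp(y + z)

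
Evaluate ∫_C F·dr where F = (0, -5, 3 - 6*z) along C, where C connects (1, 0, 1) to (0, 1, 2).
-11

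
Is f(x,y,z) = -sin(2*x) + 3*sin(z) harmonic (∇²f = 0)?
No, ∇²f = 4*sin(2*x) - 3*sin(z)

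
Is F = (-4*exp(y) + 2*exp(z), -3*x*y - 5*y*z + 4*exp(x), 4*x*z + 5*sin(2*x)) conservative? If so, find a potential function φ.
No, ∇×F = (5*y, -4*z + 2*exp(z) - 10*cos(2*x), -3*y + 4*exp(x) + 4*exp(y)) ≠ 0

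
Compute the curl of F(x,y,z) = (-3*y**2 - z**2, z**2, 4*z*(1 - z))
(-2*z, -2*z, 6*y)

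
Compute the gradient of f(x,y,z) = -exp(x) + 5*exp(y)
(-exp(x), 5*exp(y), 0)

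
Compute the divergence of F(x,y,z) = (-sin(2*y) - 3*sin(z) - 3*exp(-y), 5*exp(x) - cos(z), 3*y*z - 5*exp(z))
3*y - 5*exp(z)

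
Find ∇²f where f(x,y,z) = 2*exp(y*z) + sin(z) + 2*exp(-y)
2*y**2*exp(y*z) + 2*z**2*exp(y*z) - sin(z) + 2*exp(-y)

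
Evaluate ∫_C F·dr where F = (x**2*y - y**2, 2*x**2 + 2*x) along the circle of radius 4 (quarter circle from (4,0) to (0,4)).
128 - 8*pi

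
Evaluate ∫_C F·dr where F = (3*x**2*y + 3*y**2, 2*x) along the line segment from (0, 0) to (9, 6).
7317/2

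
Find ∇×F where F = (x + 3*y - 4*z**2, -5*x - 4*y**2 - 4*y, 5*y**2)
(10*y, -8*z, -8)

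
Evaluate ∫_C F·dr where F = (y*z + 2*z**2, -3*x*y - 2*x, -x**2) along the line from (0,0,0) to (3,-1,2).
0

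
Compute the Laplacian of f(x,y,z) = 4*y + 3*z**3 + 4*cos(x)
18*z - 4*cos(x)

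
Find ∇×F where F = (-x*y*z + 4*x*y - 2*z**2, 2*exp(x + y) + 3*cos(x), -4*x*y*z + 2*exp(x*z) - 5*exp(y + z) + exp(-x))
(-4*x*z - 5*exp(y + z), -x*y + 4*y*z - 2*z*exp(x*z) - 4*z + exp(-x), x*z - 4*x + 2*exp(x + y) - 3*sin(x))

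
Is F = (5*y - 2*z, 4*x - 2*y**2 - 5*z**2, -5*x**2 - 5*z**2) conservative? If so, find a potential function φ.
No, ∇×F = (10*z, 10*x - 2, -1) ≠ 0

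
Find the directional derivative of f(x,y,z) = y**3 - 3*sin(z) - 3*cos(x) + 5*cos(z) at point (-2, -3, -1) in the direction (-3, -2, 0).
9*sqrt(13)*(-6 + sin(2))/13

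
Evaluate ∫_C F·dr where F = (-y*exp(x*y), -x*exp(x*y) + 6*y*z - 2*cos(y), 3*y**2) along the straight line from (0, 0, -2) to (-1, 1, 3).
-2*sin(1) - exp(-1) + 10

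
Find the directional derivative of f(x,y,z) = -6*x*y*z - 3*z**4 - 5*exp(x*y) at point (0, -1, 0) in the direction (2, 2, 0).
5*sqrt(2)/2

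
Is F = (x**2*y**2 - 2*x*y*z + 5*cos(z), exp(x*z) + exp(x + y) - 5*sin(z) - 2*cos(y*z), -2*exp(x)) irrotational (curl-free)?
No, ∇×F = (-x*exp(x*z) - 2*y*sin(y*z) + 5*cos(z), -2*x*y + 2*exp(x) - 5*sin(z), -2*x**2*y + 2*x*z + z*exp(x*z) + exp(x + y))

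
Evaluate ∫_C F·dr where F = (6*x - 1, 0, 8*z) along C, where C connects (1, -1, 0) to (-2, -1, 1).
16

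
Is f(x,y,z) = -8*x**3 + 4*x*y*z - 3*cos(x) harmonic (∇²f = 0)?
No, ∇²f = -48*x + 3*cos(x)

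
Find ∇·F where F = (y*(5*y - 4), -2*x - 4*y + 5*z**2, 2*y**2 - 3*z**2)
-6*z - 4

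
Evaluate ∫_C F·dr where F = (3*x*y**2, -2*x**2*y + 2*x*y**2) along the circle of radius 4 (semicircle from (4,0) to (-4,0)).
64*pi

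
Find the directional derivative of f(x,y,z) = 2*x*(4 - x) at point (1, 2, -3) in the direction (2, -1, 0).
8*sqrt(5)/5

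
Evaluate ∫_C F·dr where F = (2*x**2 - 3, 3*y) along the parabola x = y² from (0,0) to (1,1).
-5/6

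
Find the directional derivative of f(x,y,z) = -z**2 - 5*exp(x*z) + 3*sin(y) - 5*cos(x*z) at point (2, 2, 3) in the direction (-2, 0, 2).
sqrt(2)*(-6 - 5*sin(6) + 5*exp(6))/2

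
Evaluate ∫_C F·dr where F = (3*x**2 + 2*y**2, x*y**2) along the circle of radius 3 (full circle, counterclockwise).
81*pi/4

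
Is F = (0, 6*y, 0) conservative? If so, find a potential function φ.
Yes, F is conservative. φ = 3*y**2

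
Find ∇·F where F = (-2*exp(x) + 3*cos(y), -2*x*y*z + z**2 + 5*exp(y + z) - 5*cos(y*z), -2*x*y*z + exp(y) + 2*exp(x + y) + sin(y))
-2*x*y - 2*x*z + 5*z*sin(y*z) - 2*exp(x) + 5*exp(y + z)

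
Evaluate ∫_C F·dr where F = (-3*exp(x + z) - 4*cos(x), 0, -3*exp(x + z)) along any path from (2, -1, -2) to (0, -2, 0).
4*sin(2)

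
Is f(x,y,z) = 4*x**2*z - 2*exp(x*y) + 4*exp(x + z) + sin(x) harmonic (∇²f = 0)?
No, ∇²f = -2*x**2*exp(x*y) - 2*y**2*exp(x*y) + 8*z + 8*exp(x + z) - sin(x)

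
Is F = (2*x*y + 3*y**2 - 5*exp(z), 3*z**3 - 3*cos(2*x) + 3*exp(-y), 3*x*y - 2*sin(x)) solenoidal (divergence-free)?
No, ∇·F = 2*y - 3*exp(-y)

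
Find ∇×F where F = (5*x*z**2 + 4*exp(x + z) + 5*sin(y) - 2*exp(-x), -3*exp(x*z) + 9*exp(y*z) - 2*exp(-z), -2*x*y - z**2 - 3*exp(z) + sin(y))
(3*x*exp(x*z) - 2*x - 9*y*exp(y*z) + cos(y) - 2*exp(-z), 10*x*z + 2*y + 4*exp(x + z), -3*z*exp(x*z) - 5*cos(y))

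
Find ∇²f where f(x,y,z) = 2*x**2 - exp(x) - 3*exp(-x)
-exp(x) + 4 - 3*exp(-x)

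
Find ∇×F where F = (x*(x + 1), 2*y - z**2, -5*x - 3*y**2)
(-6*y + 2*z, 5, 0)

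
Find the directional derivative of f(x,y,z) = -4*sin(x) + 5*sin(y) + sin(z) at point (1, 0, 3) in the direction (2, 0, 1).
sqrt(5)*(-8*cos(1) + cos(3))/5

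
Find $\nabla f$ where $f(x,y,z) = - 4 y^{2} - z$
(0, -8*y, -1)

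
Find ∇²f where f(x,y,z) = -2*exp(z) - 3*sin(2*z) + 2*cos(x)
-2*exp(z) + 12*sin(2*z) - 2*cos(x)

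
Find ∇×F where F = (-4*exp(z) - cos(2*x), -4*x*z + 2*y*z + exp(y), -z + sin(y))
(4*x - 2*y + cos(y), -4*exp(z), -4*z)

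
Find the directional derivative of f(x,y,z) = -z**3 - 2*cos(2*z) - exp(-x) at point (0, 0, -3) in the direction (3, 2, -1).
sqrt(14)*(2*sin(6) + 15)/7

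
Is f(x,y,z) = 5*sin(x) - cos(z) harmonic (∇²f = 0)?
No, ∇²f = -5*sin(x) + cos(z)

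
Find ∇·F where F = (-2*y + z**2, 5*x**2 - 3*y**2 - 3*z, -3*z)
-6*y - 3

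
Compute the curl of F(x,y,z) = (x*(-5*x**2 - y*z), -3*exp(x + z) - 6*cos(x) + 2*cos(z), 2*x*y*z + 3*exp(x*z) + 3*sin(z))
(2*x*z + 3*exp(x + z) + 2*sin(z), -x*y - 2*y*z - 3*z*exp(x*z), x*z - 3*exp(x + z) + 6*sin(x))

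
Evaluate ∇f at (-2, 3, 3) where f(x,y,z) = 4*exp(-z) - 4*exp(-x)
(4*exp(2), 0, -4*exp(-3))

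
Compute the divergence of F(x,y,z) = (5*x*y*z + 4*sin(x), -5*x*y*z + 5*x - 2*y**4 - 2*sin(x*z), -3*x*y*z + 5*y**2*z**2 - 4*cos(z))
-3*x*y - 5*x*z - 8*y**3 + 10*y**2*z + 5*y*z + 4*sin(z) + 4*cos(x)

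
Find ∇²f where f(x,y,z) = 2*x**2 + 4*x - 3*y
4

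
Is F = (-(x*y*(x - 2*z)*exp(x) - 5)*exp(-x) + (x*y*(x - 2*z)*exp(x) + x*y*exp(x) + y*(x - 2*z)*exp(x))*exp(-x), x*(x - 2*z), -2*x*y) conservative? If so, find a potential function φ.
Yes, F is conservative. φ = (x*y*(x - 2*z)*exp(x) - 5)*exp(-x)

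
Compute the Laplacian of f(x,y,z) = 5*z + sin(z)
-sin(z)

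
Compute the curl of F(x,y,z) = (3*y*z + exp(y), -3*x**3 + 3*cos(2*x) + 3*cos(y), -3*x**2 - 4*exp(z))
(0, 6*x + 3*y, -9*x**2 - 3*z - exp(y) - 6*sin(2*x))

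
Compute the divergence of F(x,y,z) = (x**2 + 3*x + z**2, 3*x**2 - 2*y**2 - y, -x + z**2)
2*x - 4*y + 2*z + 2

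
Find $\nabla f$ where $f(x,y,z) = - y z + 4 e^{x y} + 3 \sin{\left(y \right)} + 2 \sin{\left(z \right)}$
(4*y*exp(x*y), 4*x*exp(x*y) - z + 3*cos(y), -y + 2*cos(z))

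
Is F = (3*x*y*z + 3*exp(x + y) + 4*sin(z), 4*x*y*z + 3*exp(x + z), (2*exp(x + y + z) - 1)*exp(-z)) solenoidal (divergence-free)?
No, ∇·F = 4*x*z + 3*y*z + 3*exp(x + y) + exp(-z)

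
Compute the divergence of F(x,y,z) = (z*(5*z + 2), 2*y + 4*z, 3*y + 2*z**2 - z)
4*z + 1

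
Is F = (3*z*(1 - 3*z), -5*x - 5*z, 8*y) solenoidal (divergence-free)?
Yes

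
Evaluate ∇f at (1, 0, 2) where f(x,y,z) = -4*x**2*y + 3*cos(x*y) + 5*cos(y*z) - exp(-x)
(exp(-1), -4, 0)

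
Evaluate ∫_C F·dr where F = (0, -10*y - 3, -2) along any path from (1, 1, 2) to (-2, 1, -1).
6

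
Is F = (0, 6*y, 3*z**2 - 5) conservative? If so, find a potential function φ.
Yes, F is conservative. φ = 3*y**2 + z**3 - 5*z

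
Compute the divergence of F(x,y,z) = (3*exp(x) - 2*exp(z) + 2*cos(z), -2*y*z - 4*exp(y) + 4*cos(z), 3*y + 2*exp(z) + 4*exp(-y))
-2*z + 3*exp(x) - 4*exp(y) + 2*exp(z)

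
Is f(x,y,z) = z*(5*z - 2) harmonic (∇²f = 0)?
No, ∇²f = 10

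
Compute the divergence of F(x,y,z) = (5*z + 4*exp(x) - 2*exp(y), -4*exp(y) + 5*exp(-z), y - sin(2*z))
4*exp(x) - 4*exp(y) - 2*cos(2*z)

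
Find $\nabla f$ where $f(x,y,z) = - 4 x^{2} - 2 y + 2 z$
(-8*x, -2, 2)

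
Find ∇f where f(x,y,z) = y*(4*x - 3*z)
(4*y, 4*x - 3*z, -3*y)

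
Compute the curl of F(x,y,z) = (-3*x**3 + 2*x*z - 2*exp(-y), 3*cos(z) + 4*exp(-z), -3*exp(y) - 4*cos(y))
(-3*exp(y) + 4*sin(y) + 3*sin(z) + 4*exp(-z), 2*x, -2*exp(-y))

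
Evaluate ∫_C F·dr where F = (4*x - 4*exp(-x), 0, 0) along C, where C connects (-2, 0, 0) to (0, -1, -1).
-4*exp(2) - 4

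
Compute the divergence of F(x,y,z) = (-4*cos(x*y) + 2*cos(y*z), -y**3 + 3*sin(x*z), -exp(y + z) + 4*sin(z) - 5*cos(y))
-3*y**2 + 4*y*sin(x*y) - exp(y + z) + 4*cos(z)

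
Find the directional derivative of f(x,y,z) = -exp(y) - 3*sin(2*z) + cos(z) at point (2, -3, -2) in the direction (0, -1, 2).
sqrt(5)*(1 + 2*(sin(2) - 6*cos(4))*exp(3))*exp(-3)/5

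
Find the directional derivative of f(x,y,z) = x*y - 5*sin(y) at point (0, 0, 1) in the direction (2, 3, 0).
-15*sqrt(13)/13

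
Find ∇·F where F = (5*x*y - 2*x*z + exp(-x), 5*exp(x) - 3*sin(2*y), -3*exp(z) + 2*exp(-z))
5*y - 2*z - 3*exp(z) - 6*cos(2*y) - 2*exp(-z) - exp(-x)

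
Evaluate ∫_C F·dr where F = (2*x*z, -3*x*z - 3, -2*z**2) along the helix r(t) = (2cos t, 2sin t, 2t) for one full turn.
8*pi*(-16*pi**2 - 9*pi + 3)/3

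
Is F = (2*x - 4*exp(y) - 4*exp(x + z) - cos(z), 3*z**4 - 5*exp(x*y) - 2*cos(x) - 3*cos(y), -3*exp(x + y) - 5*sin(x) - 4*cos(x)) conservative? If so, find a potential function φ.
No, ∇×F = (-12*z**3 - 3*exp(x + y), 3*exp(x + y) - 4*exp(x + z) - 4*sin(x) + sin(z) + 5*cos(x), -5*y*exp(x*y) + 4*exp(y) + 2*sin(x)) ≠ 0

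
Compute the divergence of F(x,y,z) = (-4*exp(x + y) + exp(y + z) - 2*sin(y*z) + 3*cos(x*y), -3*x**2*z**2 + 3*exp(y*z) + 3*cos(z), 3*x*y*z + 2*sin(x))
3*x*y - 3*y*sin(x*y) + 3*z*exp(y*z) - 4*exp(x + y)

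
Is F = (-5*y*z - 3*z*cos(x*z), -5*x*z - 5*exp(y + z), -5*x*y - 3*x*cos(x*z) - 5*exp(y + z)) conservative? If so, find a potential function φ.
Yes, F is conservative. φ = -5*x*y*z - 5*exp(y + z) - 3*sin(x*z)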